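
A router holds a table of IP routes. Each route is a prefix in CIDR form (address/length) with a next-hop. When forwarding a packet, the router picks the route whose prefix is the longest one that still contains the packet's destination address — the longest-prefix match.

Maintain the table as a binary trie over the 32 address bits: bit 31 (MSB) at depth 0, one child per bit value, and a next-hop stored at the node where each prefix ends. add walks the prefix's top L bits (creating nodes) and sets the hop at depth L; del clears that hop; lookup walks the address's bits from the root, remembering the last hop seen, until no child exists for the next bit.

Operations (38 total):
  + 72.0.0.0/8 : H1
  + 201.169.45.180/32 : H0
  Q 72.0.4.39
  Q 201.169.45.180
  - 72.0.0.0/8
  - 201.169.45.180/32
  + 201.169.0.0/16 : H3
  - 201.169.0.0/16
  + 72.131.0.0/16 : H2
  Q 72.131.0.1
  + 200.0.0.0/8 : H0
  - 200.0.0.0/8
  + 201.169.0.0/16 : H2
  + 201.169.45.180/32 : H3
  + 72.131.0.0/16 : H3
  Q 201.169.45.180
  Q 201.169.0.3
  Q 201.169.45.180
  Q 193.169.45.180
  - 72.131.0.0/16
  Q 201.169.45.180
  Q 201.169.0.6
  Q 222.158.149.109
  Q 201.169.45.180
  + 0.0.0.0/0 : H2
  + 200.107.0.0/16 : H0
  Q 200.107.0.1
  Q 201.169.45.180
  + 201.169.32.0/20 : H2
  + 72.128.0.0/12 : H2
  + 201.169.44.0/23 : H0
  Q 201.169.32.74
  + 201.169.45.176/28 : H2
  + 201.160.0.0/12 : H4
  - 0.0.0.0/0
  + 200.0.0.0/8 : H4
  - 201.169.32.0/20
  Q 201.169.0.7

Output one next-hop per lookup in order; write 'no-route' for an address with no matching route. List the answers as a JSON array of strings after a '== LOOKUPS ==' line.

Apply in order:
  add 72.0.0.0/8 -> H1 at depth 8
  add 201.169.45.180/32 -> H0 at depth 32
  lookup 72.0.4.39: bits 01001000 walk d0:-→d1:-→d2:-→d3:-→d4:-→d5:-→d6:-→d7:-→d8:H1 -> H1
  lookup 201.169.45.180: bits 11001001101010010010110110110100 walk d0:-→d1:-→d2:-→d3:-→d4:-→d5:-→d6:-→d7:-→d8:-→d9:-→d10:-→d11:-→d12:-→d13:-→d14:-→d15:-→d16:-→d17:-→d18:-→d19:-→d20:-→d21:-→d22:-→d23:-→d24:-→d25:-→d26:-→d27:-→d28:-→d29:-→d30:-→d31:-→d32:H0 -> H0
  del 72.0.0.0/8 (clear depth 8)
  del 201.169.45.180/32 (clear depth 32)
  add 201.169.0.0/16 -> H3 at depth 16
  del 201.169.0.0/16 (clear depth 16)
  add 72.131.0.0/16 -> H2 at depth 16
  lookup 72.131.0.1: bits 0100100010000011 walk d0:-→d1:-→d2:-→d3:-→d4:-→d5:-→d6:-→d7:-→d8:-→d9:-→d10:-→d11:-→d12:-→d13:-→d14:-→d15:-→d16:H2 -> H2
  add 200.0.0.0/8 -> H0 at depth 8
  del 200.0.0.0/8 (clear depth 8)
  add 201.169.0.0/16 -> H2 at depth 16
  add 201.169.45.180/32 -> H3 at depth 32
  add 72.131.0.0/16 -> H3 at depth 16
  lookup 201.169.45.180: bits 11001001101010010010110110110100 walk d0:-→d1:-→d2:-→d3:-→d4:-→d5:-→d6:-→d7:-→d8:-→d9:-→d10:-→d11:-→d12:-→d13:-→d14:-→d15:-→d16:H2→d17:-→d18:-→d19:-→d20:-→d21:-→d22:-→d23:-→d24:-→d25:-→d26:-→d27:-→d28:-→d29:-→d30:-→d31:-→d32:H3 -> H3
  lookup 201.169.0.3: bits 110010011010100100 walk d0:-→d1:-→d2:-→d3:-→d4:-→d5:-→d6:-→d7:-→d8:-→d9:-→d10:-→d11:-→d12:-→d13:-→d14:-→d15:-→d16:H2→d17:-→d18:- -> H2
  lookup 201.169.45.180: bits 11001001101010010010110110110100 walk d0:-→d1:-→d2:-→d3:-→d4:-→d5:-→d6:-→d7:-→d8:-→d9:-→d10:-→d11:-→d12:-→d13:-→d14:-→d15:-→d16:H2→d17:-→d18:-→d19:-→d20:-→d21:-→d22:-→d23:-→d24:-→d25:-→d26:-→d27:-→d28:-→d29:-→d30:-→d31:-→d32:H3 -> H3
  lookup 193.169.45.180: bits 1100 walk d0:-→d1:-→d2:-→d3:-→d4:- -> no-route
  del 72.131.0.0/16 (clear depth 16)
  lookup 201.169.45.180: bits 11001001101010010010110110110100 walk d0:-→d1:-→d2:-→d3:-→d4:-→d5:-→d6:-→d7:-→d8:-→d9:-→d10:-→d11:-→d12:-→d13:-→d14:-→d15:-→d16:H2→d17:-→d18:-→d19:-→d20:-→d21:-→d22:-→d23:-→d24:-→d25:-→d26:-→d27:-→d28:-→d29:-→d30:-→d31:-→d32:H3 -> H3
  lookup 201.169.0.6: bits 110010011010100100 walk d0:-→d1:-→d2:-→d3:-→d4:-→d5:-→d6:-→d7:-→d8:-→d9:-→d10:-→d11:-→d12:-→d13:-→d14:-→d15:-→d16:H2→d17:-→d18:- -> H2
  lookup 222.158.149.109: bits 110 walk d0:-→d1:-→d2:-→d3:- -> no-route
  lookup 201.169.45.180: bits 11001001101010010010110110110100 walk d0:-→d1:-→d2:-→d3:-→d4:-→d5:-→d6:-→d7:-→d8:-→d9:-→d10:-→d11:-→d12:-→d13:-→d14:-→d15:-→d16:H2→d17:-→d18:-→d19:-→d20:-→d21:-→d22:-→d23:-→d24:-→d25:-→d26:-→d27:-→d28:-→d29:-→d30:-→d31:-→d32:H3 -> H3
  add 0.0.0.0/0 -> H2 at depth 0
  add 200.107.0.0/16 -> H0 at depth 16
  lookup 200.107.0.1: bits 1100100001101011 walk d0:H2→d1:-→d2:-→d3:-→d4:-→d5:-→d6:-→d7:-→d8:-→d9:-→d10:-→d11:-→d12:-→d13:-→d14:-→d15:-→d16:H0 -> H0
  lookup 201.169.45.180: bits 11001001101010010010110110110100 walk d0:H2→d1:-→d2:-→d3:-→d4:-→d5:-→d6:-→d7:-→d8:-→d9:-→d10:-→d11:-→d12:-→d13:-→d14:-→d15:-→d16:H2→d17:-→d18:-→d19:-→d20:-→d21:-→d22:-→d23:-→d24:-→d25:-→d26:-→d27:-→d28:-→d29:-→d30:-→d31:-→d32:H3 -> H3
  add 201.169.32.0/20 -> H2 at depth 20
  add 72.128.0.0/12 -> H2 at depth 12
  add 201.169.44.0/23 -> H0 at depth 23
  lookup 201.169.32.74: bits 11001001101010010010 walk d0:H2→d1:-→d2:-→d3:-→d4:-→d5:-→d6:-→d7:-→d8:-→d9:-→d10:-→d11:-→d12:-→d13:-→d14:-→d15:-→d16:H2→d17:-→d18:-→d19:-→d20:H2 -> H2
  add 201.169.45.176/28 -> H2 at depth 28
  add 201.160.0.0/12 -> H4 at depth 12
  del 0.0.0.0/0 (clear depth 0)
  add 200.0.0.0/8 -> H4 at depth 8
  del 201.169.32.0/20 (clear depth 20)
  lookup 201.169.0.7: bits 110010011010100100 walk d0:-→d1:-→d2:-→d3:-→d4:-→d5:-→d6:-→d7:-→d8:-→d9:-→d10:-→d11:-→d12:H4→d13:-→d14:-→d15:-→d16:H2→d17:-→d18:- -> H2

== LOOKUPS ==
["H1","H0","H2","H3","H2","H3","no-route","H3","H2","no-route","H3","H0","H3","H2","H2"]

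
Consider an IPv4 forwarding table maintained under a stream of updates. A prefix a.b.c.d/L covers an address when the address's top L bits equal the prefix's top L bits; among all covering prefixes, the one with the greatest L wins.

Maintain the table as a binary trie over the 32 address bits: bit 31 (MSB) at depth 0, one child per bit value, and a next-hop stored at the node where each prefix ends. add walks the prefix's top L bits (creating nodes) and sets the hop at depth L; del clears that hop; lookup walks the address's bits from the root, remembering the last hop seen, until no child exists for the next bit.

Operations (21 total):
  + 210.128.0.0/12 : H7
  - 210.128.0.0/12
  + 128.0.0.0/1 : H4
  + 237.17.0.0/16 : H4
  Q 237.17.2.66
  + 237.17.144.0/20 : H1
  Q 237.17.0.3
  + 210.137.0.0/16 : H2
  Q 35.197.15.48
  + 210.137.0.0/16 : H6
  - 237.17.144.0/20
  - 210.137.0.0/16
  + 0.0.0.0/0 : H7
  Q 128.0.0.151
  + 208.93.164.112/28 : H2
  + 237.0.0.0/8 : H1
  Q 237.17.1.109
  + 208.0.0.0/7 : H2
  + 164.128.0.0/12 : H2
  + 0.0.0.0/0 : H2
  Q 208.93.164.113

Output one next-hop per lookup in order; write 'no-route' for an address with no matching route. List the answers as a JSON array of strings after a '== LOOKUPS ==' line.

Process each operation:
  add 210.128.0.0/12 -> H7 at depth 12
  - 210.128.0.0/12 clear@12
  add 128.0.0.0/1 -> H4 at depth 1
  add 237.17.0.0/16 -> H4 at depth 16
  ? 237.17.2.66  path d0:-→d1:H4→d2:-→d3:-→d4:-→d5:-→d6:-→d7:-→d8:-→d9:-→d10:-→d11:-→d12:-→d13:-→d14:-→d15:-→d16:H4  best=H4
  add 237.17.144.0/20 -> H1 at depth 20
  ? 237.17.0.3  path d0:-→d1:H4→d2:-→d3:-→d4:-→d5:-→d6:-→d7:-→d8:-→d9:-→d10:-→d11:-→d12:-→d13:-→d14:-→d15:-→d16:H4  best=H4
  add 210.137.0.0/16 -> H2 at depth 16
  ? 35.197.15.48  path d0:-  best=no-route
  add 210.137.0.0/16 -> H6 at depth 16
  - 237.17.144.0/20 clear@20
  - 210.137.0.0/16 clear@16
  add 0.0.0.0/0 -> H7 at depth 0
  ? 128.0.0.151  path d0:H7→d1:H4  best=H4
  add 208.93.164.112/28 -> H2 at depth 28
  add 237.0.0.0/8 -> H1 at depth 8
  ? 237.17.1.109  path d0:H7→d1:H4→d2:-→d3:-→d4:-→d5:-→d6:-→d7:-→d8:H1→d9:-→d10:-→d11:-→d12:-→d13:-→d14:-→d15:-→d16:H4  best=H4
  add 208.0.0.0/7 -> H2 at depth 7
  add 164.128.0.0/12 -> H2 at depth 12
  add 0.0.0.0/0 -> H2 at depth 0
  ? 208.93.164.113  path d0:H2→d1:H4→d2:-→d3:-→d4:-→d5:-→d6:-→d7:H2→d8:-→d9:-→d10:-→d11:-→d12:-→d13:-→d14:-→d15:-→d16:-→d17:-→d18:-→d19:-→d20:-→d21:-→d22:-→d23:-→d24:-→d25:-→d26:-→d27:-→d28:H2  best=H2

== LOOKUPS ==
["H4","H4","no-route","H4","H4","H2"]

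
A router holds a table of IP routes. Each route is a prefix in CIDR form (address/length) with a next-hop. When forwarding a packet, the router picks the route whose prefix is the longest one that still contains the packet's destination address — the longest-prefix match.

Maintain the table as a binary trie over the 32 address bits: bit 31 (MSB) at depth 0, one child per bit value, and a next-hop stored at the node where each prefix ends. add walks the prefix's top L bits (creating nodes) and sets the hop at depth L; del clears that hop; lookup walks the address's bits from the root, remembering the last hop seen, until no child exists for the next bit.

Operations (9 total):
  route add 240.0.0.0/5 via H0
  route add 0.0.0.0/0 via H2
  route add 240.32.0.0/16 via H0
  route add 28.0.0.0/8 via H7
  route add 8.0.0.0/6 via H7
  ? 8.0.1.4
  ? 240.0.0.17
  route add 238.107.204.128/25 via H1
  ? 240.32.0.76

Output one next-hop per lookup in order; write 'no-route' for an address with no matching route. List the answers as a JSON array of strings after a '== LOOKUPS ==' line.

Apply in order:
  add 240.0.0.0/5 -> H0 at depth 5
  add 0.0.0.0/0 -> H2 at depth 0
  add 240.32.0.0/16 -> H0 at depth 16
  add 28.0.0.0/8 -> H7 at depth 8
  add 8.0.0.0/6 -> H7 at depth 6
  ? 8.0.1.4  path d0:H2→d1:-→d2:-→d3:-→d4:-→d5:-→d6:H7  best=H7
  ? 240.0.0.17  path d0:H2→d1:-→d2:-→d3:-→d4:-→d5:H0→d6:-→d7:-→d8:-→d9:-→d10:-  best=H0
  add 238.107.204.128/25 -> H1 at depth 25
  ? 240.32.0.76  path d0:H2→d1:-→d2:-→d3:-→d4:-→d5:H0→d6:-→d7:-→d8:-→d9:-→d10:-→d11:-→d12:-→d13:-→d14:-→d15:-→d16:H0  best=H0

== LOOKUPS ==
["H7","H0","H0"]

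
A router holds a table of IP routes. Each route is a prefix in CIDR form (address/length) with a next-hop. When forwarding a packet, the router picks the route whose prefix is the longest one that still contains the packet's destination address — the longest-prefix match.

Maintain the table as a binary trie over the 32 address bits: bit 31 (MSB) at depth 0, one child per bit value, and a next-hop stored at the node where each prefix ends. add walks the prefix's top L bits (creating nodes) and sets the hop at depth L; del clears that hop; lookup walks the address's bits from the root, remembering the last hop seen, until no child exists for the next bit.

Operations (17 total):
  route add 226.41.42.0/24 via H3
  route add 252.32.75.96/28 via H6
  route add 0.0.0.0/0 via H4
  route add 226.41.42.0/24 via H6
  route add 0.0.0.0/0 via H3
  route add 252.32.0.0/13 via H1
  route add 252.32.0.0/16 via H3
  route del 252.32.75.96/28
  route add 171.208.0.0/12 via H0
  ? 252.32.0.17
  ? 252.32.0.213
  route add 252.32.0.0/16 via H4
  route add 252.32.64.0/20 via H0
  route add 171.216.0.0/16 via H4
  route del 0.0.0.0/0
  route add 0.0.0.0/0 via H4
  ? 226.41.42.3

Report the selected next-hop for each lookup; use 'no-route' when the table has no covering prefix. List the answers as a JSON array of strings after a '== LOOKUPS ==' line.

Process each operation:
  + 226.41.42.0/24 (H3) depth=24
  + 252.32.75.96/28 (H6) depth=28
  + 0.0.0.0/0 (H4) depth=0
  + 226.41.42.0/24 (H6) depth=24
  + 0.0.0.0/0 (H3) depth=0
  + 252.32.0.0/13 (H1) depth=13
  + 252.32.0.0/16 (H3) depth=16
  - 252.32.75.96/28 clear@28
  + 171.208.0.0/12 (H0) depth=12
  lookup 252.32.0.17: bits 11111100001000000 walk d0:H3→d1:-→d2:-→d3:-→d4:-→d5:-→d6:-→d7:-→d8:-→d9:-→d10:-→d11:-→d12:-→d13:H1→d14:-→d15:-→d16:H3→d17:- -> H3
  lookup 252.32.0.213: bits 11111100001000000 walk d0:H3→d1:-→d2:-→d3:-→d4:-→d5:-→d6:-→d7:-→d8:-→d9:-→d10:-→d11:-→d12:-→d13:H1→d14:-→d15:-→d16:H3→d17:- -> H3
  + 252.32.0.0/16 (H4) depth=16
  + 252.32.64.0/20 (H0) depth=20
  + 171.216.0.0/16 (H4) depth=16
  - 0.0.0.0/0 clear@0
  + 0.0.0.0/0 (H4) depth=0
  lookup 226.41.42.3: bits 111000100010100100101010 walk d0:H4→d1:-→d2:-→d3:-→d4:-→d5:-→d6:-→d7:-→d8:-→d9:-→d10:-→d11:-→d12:-→d13:-→d14:-→d15:-→d16:-→d17:-→d18:-→d19:-→d20:-→d21:-→d22:-→d23:-→d24:H6 -> H6

== LOOKUPS ==
["H3","H3","H6"]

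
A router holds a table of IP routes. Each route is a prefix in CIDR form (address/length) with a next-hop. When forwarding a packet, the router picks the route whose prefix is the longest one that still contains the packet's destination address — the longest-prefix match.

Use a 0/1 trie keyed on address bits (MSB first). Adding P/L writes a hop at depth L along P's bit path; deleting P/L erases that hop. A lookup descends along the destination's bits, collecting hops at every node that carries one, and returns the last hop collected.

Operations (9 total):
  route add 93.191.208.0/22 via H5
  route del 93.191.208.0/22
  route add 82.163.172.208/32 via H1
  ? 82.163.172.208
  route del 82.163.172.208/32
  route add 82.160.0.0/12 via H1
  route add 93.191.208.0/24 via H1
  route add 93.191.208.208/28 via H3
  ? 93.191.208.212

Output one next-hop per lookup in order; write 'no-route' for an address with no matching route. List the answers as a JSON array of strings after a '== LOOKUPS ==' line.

Apply in order:
  + 93.191.208.0/22 (H5) depth=22
  del 93.191.208.0/22 (clear depth 22)
  + 82.163.172.208/32 (H1) depth=32
  Q 82.163.172.208: descend 01010010101000111010110011010000 ; hops seen [H1] ; pick H1
  del 82.163.172.208/32 (clear depth 32)
  + 82.160.0.0/12 (H1) depth=12
  + 93.191.208.0/24 (H1) depth=24
  + 93.191.208.208/28 (H3) depth=28
  Q 93.191.208.212: descend 0101110110111111110100001101 ; hops seen [H1,H3] ; pick H3

== LOOKUPS ==
["H1","H3"]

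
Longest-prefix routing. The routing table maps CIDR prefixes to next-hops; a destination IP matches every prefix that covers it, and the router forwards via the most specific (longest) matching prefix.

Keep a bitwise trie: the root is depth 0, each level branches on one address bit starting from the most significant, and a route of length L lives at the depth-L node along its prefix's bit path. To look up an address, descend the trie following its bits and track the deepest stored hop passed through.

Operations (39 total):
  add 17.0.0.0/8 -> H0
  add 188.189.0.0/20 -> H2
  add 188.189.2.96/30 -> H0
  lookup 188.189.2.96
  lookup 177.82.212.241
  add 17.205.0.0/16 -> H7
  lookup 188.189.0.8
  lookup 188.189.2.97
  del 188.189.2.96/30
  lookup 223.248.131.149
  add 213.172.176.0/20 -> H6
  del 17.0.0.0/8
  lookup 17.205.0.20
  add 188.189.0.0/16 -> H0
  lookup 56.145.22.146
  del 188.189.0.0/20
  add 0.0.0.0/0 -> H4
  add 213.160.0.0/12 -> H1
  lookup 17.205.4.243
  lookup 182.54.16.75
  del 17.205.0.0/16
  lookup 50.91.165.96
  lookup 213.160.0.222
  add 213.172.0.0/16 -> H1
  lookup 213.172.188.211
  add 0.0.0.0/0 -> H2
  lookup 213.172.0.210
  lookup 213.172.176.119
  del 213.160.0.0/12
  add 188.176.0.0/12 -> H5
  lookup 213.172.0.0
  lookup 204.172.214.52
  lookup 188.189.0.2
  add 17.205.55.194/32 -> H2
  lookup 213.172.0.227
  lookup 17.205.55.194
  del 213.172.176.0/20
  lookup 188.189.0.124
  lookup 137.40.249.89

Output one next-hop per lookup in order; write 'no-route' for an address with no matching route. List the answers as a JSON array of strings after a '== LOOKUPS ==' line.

Process each operation:
  + 17.0.0.0/8 (H0) depth=8
  + 188.189.0.0/20 (H2) depth=20
  + 188.189.2.96/30 (H0) depth=30
  Q 188.189.2.96: descend 101111001011110100000010011000 ; hops seen [H2,H0] ; pick H0
  Q 177.82.212.241: descend 1011 ; hops seen [∅] ; pick no-route
  + 17.205.0.0/16 (H7) depth=16
  Q 188.189.0.8: descend 1011110010111101000000 ; hops seen [H2] ; pick H2
  Q 188.189.2.97: descend 101111001011110100000010011000 ; hops seen [H2,H0] ; pick H0
  - 188.189.2.96/30 clear@30
  Q 223.248.131.149: descend 1 ; hops seen [∅] ; pick no-route
  + 213.172.176.0/20 (H6) depth=20
  - 17.0.0.0/8 clear@8
  Q 17.205.0.20: descend 0001000111001101 ; hops seen [H7] ; pick H7
  + 188.189.0.0/16 (H0) depth=16
  Q 56.145.22.146: descend 00 ; hops seen [∅] ; pick no-route
  - 188.189.0.0/20 clear@20
  + 0.0.0.0/0 (H4) depth=0
  + 213.160.0.0/12 (H1) depth=12
  Q 17.205.4.243: descend 0001000111001101 ; hops seen [H4,H7] ; pick H7
  Q 182.54.16.75: descend 1011 ; hops seen [H4] ; pick H4
  - 17.205.0.0/16 clear@16
  Q 50.91.165.96: descend 00 ; hops seen [H4] ; pick H4
  Q 213.160.0.222: descend 110101011010 ; hops seen [H4,H1] ; pick H1
  + 213.172.0.0/16 (H1) depth=16
  Q 213.172.188.211: descend 11010101101011001011 ; hops seen [H4,H1,H1,H6] ; pick H6
  + 0.0.0.0/0 (H2) depth=0
  Q 213.172.0.210: descend 1101010110101100 ; hops seen [H2,H1,H1] ; pick H1
  Q 213.172.176.119: descend 11010101101011001011 ; hops seen [H2,H1,H1,H6] ; pick H6
  - 213.160.0.0/12 clear@12
  + 188.176.0.0/12 (H5) depth=12
  Q 213.172.0.0: descend 1101010110101100 ; hops seen [H2,H1] ; pick H1
  Q 204.172.214.52: descend 110 ; hops seen [H2] ; pick H2
  Q 188.189.0.2: descend 1011110010111101000000 ; hops seen [H2,H5,H0] ; pick H0
  + 17.205.55.194/32 (H2) depth=32
  Q 213.172.0.227: descend 1101010110101100 ; hops seen [H2,H1] ; pick H1
  Q 17.205.55.194: descend 00010001110011010011011111000010 ; hops seen [H2,H2] ; pick H2
  - 213.172.176.0/20 clear@20
  Q 188.189.0.124: descend 1011110010111101000000 ; hops seen [H2,H5,H0] ; pick H0
  Q 137.40.249.89: descend 10 ; hops seen [H2] ; pick H2

== LOOKUPS ==
["H0","no-route","H2","H0","no-route","H7","no-route","H7","H4","H4","H1","H6","H1","H6","H1","H2","H0","H1","H2","H0","H2"]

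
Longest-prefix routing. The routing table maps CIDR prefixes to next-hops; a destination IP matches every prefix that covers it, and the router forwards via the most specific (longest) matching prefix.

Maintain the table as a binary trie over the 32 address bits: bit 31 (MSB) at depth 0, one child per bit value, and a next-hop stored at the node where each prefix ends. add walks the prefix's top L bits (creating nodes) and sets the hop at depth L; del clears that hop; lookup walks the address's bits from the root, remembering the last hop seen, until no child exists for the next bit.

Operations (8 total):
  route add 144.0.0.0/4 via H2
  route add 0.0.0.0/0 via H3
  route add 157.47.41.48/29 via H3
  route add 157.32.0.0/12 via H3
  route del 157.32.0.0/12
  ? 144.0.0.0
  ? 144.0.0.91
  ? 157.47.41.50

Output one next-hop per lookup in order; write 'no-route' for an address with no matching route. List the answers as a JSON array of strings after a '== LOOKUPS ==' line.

Process each operation:
  + 144.0.0.0/4 (H2) depth=4
  + 0.0.0.0/0 (H3) depth=0
  + 157.47.41.48/29 (H3) depth=29
  + 157.32.0.0/12 (H3) depth=12
  del 157.32.0.0/12 (clear depth 12)
  lookup 144.0.0.0: bits 1001 walk d0:H3→d1:-→d2:-→d3:-→d4:H2 -> H2
  lookup 144.0.0.91: bits 1001 walk d0:H3→d1:-→d2:-→d3:-→d4:H2 -> H2
  lookup 157.47.41.50: bits 10011101001011110010100100110 walk d0:H3→d1:-→d2:-→d3:-→d4:H2→d5:-→d6:-→d7:-→d8:-→d9:-→d10:-→d11:-→d12:-→d13:-→d14:-→d15:-→d16:-→d17:-→d18:-→d19:-→d20:-→d21:-→d22:-→d23:-→d24:-→d25:-→d26:-→d27:-→d28:-→d29:H3 -> H3

== LOOKUPS ==
["H2","H2","H3"]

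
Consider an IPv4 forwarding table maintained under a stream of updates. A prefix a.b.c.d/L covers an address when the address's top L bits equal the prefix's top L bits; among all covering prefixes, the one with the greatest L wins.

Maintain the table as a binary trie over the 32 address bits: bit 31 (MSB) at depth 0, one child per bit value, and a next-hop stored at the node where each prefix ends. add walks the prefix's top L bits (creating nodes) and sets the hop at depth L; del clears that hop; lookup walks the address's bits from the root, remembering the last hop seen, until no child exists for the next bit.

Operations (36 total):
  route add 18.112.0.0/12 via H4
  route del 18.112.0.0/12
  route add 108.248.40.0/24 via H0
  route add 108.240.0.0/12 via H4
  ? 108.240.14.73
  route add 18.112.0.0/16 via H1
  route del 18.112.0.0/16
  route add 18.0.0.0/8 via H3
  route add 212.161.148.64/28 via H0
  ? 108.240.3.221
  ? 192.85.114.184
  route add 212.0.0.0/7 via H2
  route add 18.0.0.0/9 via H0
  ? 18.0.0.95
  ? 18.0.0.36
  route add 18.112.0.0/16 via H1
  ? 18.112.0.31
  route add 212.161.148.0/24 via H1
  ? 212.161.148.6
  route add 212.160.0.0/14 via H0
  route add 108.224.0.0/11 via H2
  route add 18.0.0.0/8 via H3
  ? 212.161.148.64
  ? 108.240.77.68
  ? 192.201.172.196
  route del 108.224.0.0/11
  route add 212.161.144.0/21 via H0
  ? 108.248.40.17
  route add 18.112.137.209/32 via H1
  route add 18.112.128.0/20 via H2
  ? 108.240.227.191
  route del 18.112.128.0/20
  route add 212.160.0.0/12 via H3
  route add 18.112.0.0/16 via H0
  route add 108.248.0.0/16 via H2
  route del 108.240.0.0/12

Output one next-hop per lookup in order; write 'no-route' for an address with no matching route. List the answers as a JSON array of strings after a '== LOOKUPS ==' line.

Apply in order:
  add 18.112.0.0/12 -> H4 at depth 12
  del 18.112.0.0/12 (clear depth 12)
  add 108.248.40.0/24 -> H0 at depth 24
  add 108.240.0.0/12 -> H4 at depth 12
  lookup 108.240.14.73: bits 011011001111 walk d0:-→d1:-→d2:-→d3:-→d4:-→d5:-→d6:-→d7:-→d8:-→d9:-→d10:-→d11:-→d12:H4 -> H4
  add 18.112.0.0/16 -> H1 at depth 16
  del 18.112.0.0/16 (clear depth 16)
  add 18.0.0.0/8 -> H3 at depth 8
  add 212.161.148.64/28 -> H0 at depth 28
  lookup 108.240.3.221: bits 011011001111 walk d0:-→d1:-→d2:-→d3:-→d4:-→d5:-→d6:-→d7:-→d8:-→d9:-→d10:-→d11:-→d12:H4 -> H4
  lookup 192.85.114.184: bits 110 walk d0:-→d1:-→d2:-→d3:- -> no-route
  add 212.0.0.0/7 -> H2 at depth 7
  add 18.0.0.0/9 -> H0 at depth 9
  lookup 18.0.0.95: bits 000100100 walk d0:-→d1:-→d2:-→d3:-→d4:-→d5:-→d6:-→d7:-→d8:H3→d9:H0 -> H0
  lookup 18.0.0.36: bits 000100100 walk d0:-→d1:-→d2:-→d3:-→d4:-→d5:-→d6:-→d7:-→d8:H3→d9:H0 -> H0
  add 18.112.0.0/16 -> H1 at depth 16
  lookup 18.112.0.31: bits 0001001001110000 walk d0:-→d1:-→d2:-→d3:-→d4:-→d5:-→d6:-→d7:-→d8:H3→d9:H0→d10:-→d11:-→d12:-→d13:-→d14:-→d15:-→d16:H1 -> H1
  add 212.161.148.0/24 -> H1 at depth 24
  lookup 212.161.148.6: bits 1101010010100001100101000 walk d0:-→d1:-→d2:-→d3:-→d4:-→d5:-→d6:-→d7:H2→d8:-→d9:-→d10:-→d11:-→d12:-→d13:-→d14:-→d15:-→d16:-→d17:-→d18:-→d19:-→d20:-→d21:-→d22:-→d23:-→d24:H1→d25:- -> H1
  add 212.160.0.0/14 -> H0 at depth 14
  add 108.224.0.0/11 -> H2 at depth 11
  add 18.0.0.0/8 -> H3 at depth 8
  lookup 212.161.148.64: bits 1101010010100001100101000100 walk d0:-→d1:-→d2:-→d3:-→d4:-→d5:-→d6:-→d7:H2→d8:-→d9:-→d10:-→d11:-→d12:-→d13:-→d14:H0→d15:-→d16:-→d17:-→d18:-→d19:-→d20:-→d21:-→d22:-→d23:-→d24:H1→d25:-→d26:-→d27:-→d28:H0 -> H0
  lookup 108.240.77.68: bits 011011001111 walk d0:-→d1:-→d2:-→d3:-→d4:-→d5:-→d6:-→d7:-→d8:-→d9:-→d10:-→d11:H2→d12:H4 -> H4
  lookup 192.201.172.196: bits 110 walk d0:-→d1:-→d2:-→d3:- -> no-route
  del 108.224.0.0/11 (clear depth 11)
  add 212.161.144.0/21 -> H0 at depth 21
  lookup 108.248.40.17: bits 011011001111100000101000 walk d0:-→d1:-→d2:-→d3:-→d4:-→d5:-→d6:-→d7:-→d8:-→d9:-→d10:-→d11:-→d12:H4→d13:-→d14:-→d15:-→d16:-→d17:-→d18:-→d19:-→d20:-→d21:-→d22:-→d23:-→d24:H0 -> H0
  add 18.112.137.209/32 -> H1 at depth 32
  add 18.112.128.0/20 -> H2 at depth 20
  lookup 108.240.227.191: bits 011011001111 walk d0:-→d1:-→d2:-→d3:-→d4:-→d5:-→d6:-→d7:-→d8:-→d9:-→d10:-→d11:-→d12:H4 -> H4
  del 18.112.128.0/20 (clear depth 20)
  add 212.160.0.0/12 -> H3 at depth 12
  add 18.112.0.0/16 -> H0 at depth 16
  add 108.248.0.0/16 -> H2 at depth 16
  del 108.240.0.0/12 (clear depth 12)

== LOOKUPS ==
["H4","H4","no-route","H0","H0","H1","H1","H0","H4","no-route","H0","H4"]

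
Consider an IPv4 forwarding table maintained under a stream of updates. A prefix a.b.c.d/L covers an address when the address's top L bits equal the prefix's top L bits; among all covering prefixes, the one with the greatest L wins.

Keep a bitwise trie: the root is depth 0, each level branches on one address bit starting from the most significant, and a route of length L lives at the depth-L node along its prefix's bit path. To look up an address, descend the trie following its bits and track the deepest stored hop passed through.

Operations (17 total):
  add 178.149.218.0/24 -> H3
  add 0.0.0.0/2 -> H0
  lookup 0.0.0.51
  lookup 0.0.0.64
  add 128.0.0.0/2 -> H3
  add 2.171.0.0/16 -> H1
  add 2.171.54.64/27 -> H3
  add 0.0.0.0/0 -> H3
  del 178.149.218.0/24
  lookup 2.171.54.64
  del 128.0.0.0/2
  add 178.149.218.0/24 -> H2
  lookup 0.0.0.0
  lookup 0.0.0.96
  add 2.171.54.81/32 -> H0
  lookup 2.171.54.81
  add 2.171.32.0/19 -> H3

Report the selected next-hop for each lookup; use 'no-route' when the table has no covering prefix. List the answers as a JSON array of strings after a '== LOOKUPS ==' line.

Process each operation:
  + 178.149.218.0/24 (H3) depth=24
  + 0.0.0.0/2 (H0) depth=2
  ? 0.0.0.51  path d0:-→d1:-→d2:H0  best=H0
  ? 0.0.0.64  path d0:-→d1:-→d2:H0  best=H0
  + 128.0.0.0/2 (H3) depth=2
  + 2.171.0.0/16 (H1) depth=16
  + 2.171.54.64/27 (H3) depth=27
  + 0.0.0.0/0 (H3) depth=0
  - 178.149.218.0/24 clear@24
  ? 2.171.54.64  path d0:H3→d1:-→d2:H0→d3:-→d4:-→d5:-→d6:-→d7:-→d8:-→d9:-→d10:-→d11:-→d12:-→d13:-→d14:-→d15:-→d16:H1→d17:-→d18:-→d19:-→d20:-→d21:-→d22:-→d23:-→d24:-→d25:-→d26:-→d27:H3  best=H3
  - 128.0.0.0/2 clear@2
  + 178.149.218.0/24 (H2) depth=24
  ? 0.0.0.0  path d0:H3→d1:-→d2:H0→d3:-→d4:-→d5:-→d6:-  best=H0
  ? 0.0.0.96  path d0:H3→d1:-→d2:H0→d3:-→d4:-→d5:-→d6:-  best=H0
  + 2.171.54.81/32 (H0) depth=32
  ? 2.171.54.81  path d0:H3→d1:-→d2:H0→d3:-→d4:-→d5:-→d6:-→d7:-→d8:-→d9:-→d10:-→d11:-→d12:-→d13:-→d14:-→d15:-→d16:H1→d17:-→d18:-→d19:-→d20:-→d21:-→d22:-→d23:-→d24:-→d25:-→d26:-→d27:H3→d28:-→d29:-→d30:-→d31:-→d32:H0  best=H0
  + 2.171.32.0/19 (H3) depth=19

== LOOKUPS ==
["H0","H0","H3","H0","H0","H0"]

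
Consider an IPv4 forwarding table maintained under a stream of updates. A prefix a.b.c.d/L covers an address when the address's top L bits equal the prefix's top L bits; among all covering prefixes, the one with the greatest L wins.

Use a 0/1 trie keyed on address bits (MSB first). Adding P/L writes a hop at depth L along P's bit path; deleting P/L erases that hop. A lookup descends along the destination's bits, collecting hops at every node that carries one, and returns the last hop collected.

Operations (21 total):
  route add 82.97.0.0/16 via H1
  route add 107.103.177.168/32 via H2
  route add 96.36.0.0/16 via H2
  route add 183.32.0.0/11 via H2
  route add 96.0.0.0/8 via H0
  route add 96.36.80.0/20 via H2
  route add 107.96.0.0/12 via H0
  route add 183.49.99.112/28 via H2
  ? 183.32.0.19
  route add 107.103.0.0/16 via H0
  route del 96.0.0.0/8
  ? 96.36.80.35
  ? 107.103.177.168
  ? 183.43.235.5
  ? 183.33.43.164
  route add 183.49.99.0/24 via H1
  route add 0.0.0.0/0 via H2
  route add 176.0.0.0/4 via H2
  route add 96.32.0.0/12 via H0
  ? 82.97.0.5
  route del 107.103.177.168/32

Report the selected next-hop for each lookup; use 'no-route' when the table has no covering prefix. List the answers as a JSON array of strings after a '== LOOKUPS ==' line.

Process each operation:
  add 82.97.0.0/16 -> H1 at depth 16
  add 107.103.177.168/32 -> H2 at depth 32
  add 96.36.0.0/16 -> H2 at depth 16
  add 183.32.0.0/11 -> H2 at depth 11
  add 96.0.0.0/8 -> H0 at depth 8
  add 96.36.80.0/20 -> H2 at depth 20
  add 107.96.0.0/12 -> H0 at depth 12
  add 183.49.99.112/28 -> H2 at depth 28
  ? 183.32.0.19  path d0:-→d1:-→d2:-→d3:-→d4:-→d5:-→d6:-→d7:-→d8:-→d9:-→d10:-→d11:H2  best=H2
  add 107.103.0.0/16 -> H0 at depth 16
  del 96.0.0.0/8 (clear depth 8)
  ? 96.36.80.35  path d0:-→d1:-→d2:-→d3:-→d4:-→d5:-→d6:-→d7:-→d8:-→d9:-→d10:-→d11:-→d12:-→d13:-→d14:-→d15:-→d16:H2→d17:-→d18:-→d19:-→d20:H2  best=H2
  ? 107.103.177.168  path d0:-→d1:-→d2:-→d3:-→d4:-→d5:-→d6:-→d7:-→d8:-→d9:-→d10:-→d11:-→d12:H0→d13:-→d14:-→d15:-→d16:H0→d17:-→d18:-→d19:-→d20:-→d21:-→d22:-→d23:-→d24:-→d25:-→d26:-→d27:-→d28:-→d29:-→d30:-→d31:-→d32:H2  best=H2
  ? 183.43.235.5  path d0:-→d1:-→d2:-→d3:-→d4:-→d5:-→d6:-→d7:-→d8:-→d9:-→d10:-→d11:H2  best=H2
  ? 183.33.43.164  path d0:-→d1:-→d2:-→d3:-→d4:-→d5:-→d6:-→d7:-→d8:-→d9:-→d10:-→d11:H2  best=H2
  add 183.49.99.0/24 -> H1 at depth 24
  add 0.0.0.0/0 -> H2 at depth 0
  add 176.0.0.0/4 -> H2 at depth 4
  add 96.32.0.0/12 -> H0 at depth 12
  ? 82.97.0.5  path d0:H2→d1:-→d2:-→d3:-→d4:-→d5:-→d6:-→d7:-→d8:-→d9:-→d10:-→d11:-→d12:-→d13:-→d14:-→d15:-→d16:H1  best=H1
  del 107.103.177.168/32 (clear depth 32)

== LOOKUPS ==
["H2","H2","H2","H2","H2","H1"]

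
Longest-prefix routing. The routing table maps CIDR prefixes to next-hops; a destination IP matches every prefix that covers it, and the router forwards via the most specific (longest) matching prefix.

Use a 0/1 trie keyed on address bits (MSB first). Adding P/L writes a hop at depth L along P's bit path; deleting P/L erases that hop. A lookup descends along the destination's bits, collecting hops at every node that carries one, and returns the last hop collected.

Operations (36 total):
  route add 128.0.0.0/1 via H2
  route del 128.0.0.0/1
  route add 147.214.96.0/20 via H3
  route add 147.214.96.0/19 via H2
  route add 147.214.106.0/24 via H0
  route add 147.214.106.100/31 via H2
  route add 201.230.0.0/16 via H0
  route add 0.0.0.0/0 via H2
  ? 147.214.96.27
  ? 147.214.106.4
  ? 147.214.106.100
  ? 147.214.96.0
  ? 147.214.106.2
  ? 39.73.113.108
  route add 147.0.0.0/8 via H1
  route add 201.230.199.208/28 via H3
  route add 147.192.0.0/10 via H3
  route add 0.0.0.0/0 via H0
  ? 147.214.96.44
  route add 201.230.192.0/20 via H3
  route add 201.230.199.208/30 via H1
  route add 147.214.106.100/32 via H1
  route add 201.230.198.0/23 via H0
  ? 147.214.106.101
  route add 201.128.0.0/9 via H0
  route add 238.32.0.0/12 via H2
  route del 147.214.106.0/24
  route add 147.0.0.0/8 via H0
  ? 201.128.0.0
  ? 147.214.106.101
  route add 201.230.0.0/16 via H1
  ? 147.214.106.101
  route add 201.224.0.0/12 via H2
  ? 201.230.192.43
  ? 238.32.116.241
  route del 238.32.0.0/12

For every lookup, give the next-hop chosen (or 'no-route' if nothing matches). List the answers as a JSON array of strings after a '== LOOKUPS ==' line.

Process each operation:
  add 128.0.0.0/1 -> H2 at depth 1
  del 128.0.0.0/1 (clear depth 1)
  add 147.214.96.0/20 -> H3 at depth 20
  add 147.214.96.0/19 -> H2 at depth 19
  add 147.214.106.0/24 -> H0 at depth 24
  add 147.214.106.100/31 -> H2 at depth 31
  add 201.230.0.0/16 -> H0 at depth 16
  add 0.0.0.0/0 -> H2 at depth 0
  Q 147.214.96.27: descend 10010011110101100110 ; hops seen [H2,H2,H3] ; pick H3
  Q 147.214.106.4: descend 1001001111010110011010100 ; hops seen [H2,H2,H3,H0] ; pick H0
  Q 147.214.106.100: descend 1001001111010110011010100110010 ; hops seen [H2,H2,H3,H0,H2] ; pick H2
  Q 147.214.96.0: descend 10010011110101100110 ; hops seen [H2,H2,H3] ; pick H3
  Q 147.214.106.2: descend 1001001111010110011010100 ; hops seen [H2,H2,H3,H0] ; pick H0
  Q 39.73.113.108: descend ε ; hops seen [H2] ; pick H2
  add 147.0.0.0/8 -> H1 at depth 8
  add 201.230.199.208/28 -> H3 at depth 28
  add 147.192.0.0/10 -> H3 at depth 10
  add 0.0.0.0/0 -> H0 at depth 0
  Q 147.214.96.44: descend 10010011110101100110 ; hops seen [H0,H1,H3,H2,H3] ; pick H3
  add 201.230.192.0/20 -> H3 at depth 20
  add 201.230.199.208/30 -> H1 at depth 30
  add 147.214.106.100/32 -> H1 at depth 32
  add 201.230.198.0/23 -> H0 at depth 23
  Q 147.214.106.101: descend 1001001111010110011010100110010 ; hops seen [H0,H1,H3,H2,H3,H0,H2] ; pick H2
  add 201.128.0.0/9 -> H0 at depth 9
  add 238.32.0.0/12 -> H2 at depth 12
  del 147.214.106.0/24 (clear depth 24)
  add 147.0.0.0/8 -> H0 at depth 8
  Q 201.128.0.0: descend 110010011 ; hops seen [H0,H0] ; pick H0
  Q 147.214.106.101: descend 1001001111010110011010100110010 ; hops seen [H0,H0,H3,H2,H3,H2] ; pick H2
  add 201.230.0.0/16 -> H1 at depth 16
  Q 147.214.106.101: descend 1001001111010110011010100110010 ; hops seen [H0,H0,H3,H2,H3,H2] ; pick H2
  add 201.224.0.0/12 -> H2 at depth 12
  Q 201.230.192.43: descend 110010011110011011000 ; hops seen [H0,H0,H2,H1,H3] ; pick H3
  Q 238.32.116.241: descend 111011100010 ; hops seen [H0,H2] ; pick H2
  del 238.32.0.0/12 (clear depth 12)

== LOOKUPS ==
["H3","H0","H2","H3","H0","H2","H3","H2","H0","H2","H2","H3","H2"]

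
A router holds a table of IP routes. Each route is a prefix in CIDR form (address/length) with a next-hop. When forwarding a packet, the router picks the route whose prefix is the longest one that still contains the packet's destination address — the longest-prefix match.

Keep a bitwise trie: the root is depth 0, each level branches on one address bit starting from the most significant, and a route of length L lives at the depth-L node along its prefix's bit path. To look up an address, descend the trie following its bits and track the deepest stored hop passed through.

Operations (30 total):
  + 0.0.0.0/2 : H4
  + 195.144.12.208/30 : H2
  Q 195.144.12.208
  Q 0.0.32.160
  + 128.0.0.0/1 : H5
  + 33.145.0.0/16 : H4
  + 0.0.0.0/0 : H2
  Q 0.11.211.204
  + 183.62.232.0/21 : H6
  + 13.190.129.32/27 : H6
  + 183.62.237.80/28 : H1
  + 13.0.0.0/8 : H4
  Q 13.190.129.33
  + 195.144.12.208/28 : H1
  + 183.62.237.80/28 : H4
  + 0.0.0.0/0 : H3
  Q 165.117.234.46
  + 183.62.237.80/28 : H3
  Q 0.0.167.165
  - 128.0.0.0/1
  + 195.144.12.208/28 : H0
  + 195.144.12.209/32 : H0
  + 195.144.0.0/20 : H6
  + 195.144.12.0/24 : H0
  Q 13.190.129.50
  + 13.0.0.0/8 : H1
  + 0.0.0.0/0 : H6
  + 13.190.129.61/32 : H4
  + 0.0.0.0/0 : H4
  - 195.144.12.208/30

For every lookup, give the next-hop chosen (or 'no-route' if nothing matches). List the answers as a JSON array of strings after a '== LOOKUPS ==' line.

Process each operation:
  add 0.0.0.0/2 -> H4 at depth 2
  add 195.144.12.208/30 -> H2 at depth 30
  lookup 195.144.12.208: bits 110000111001000000001100110100 walk d0:-→d1:-→d2:-→d3:-→d4:-→d5:-→d6:-→d7:-→d8:-→d9:-→d10:-→d11:-→d12:-→d13:-→d14:-→d15:-→d16:-→d17:-→d18:-→d19:-→d20:-→d21:-→d22:-→d23:-→d24:-→d25:-→d26:-→d27:-→d28:-→d29:-→d30:H2 -> H2
  lookup 0.0.32.160: bits 00 walk d0:-→d1:-→d2:H4 -> H4
  add 128.0.0.0/1 -> H5 at depth 1
  add 33.145.0.0/16 -> H4 at depth 16
  add 0.0.0.0/0 -> H2 at depth 0
  lookup 0.11.211.204: bits 00 walk d0:H2→d1:-→d2:H4 -> H4
  add 183.62.232.0/21 -> H6 at depth 21
  add 13.190.129.32/27 -> H6 at depth 27
  add 183.62.237.80/28 -> H1 at depth 28
  add 13.0.0.0/8 -> H4 at depth 8
  lookup 13.190.129.33: bits 000011011011111010000001001 walk d0:H2→d1:-→d2:H4→d3:-→d4:-→d5:-→d6:-→d7:-→d8:H4→d9:-→d10:-→d11:-→d12:-→d13:-→d14:-→d15:-→d16:-→d17:-→d18:-→d19:-→d20:-→d21:-→d22:-→d23:-→d24:-→d25:-→d26:-→d27:H6 -> H6
  add 195.144.12.208/28 -> H1 at depth 28
  add 183.62.237.80/28 -> H4 at depth 28
  add 0.0.0.0/0 -> H3 at depth 0
  lookup 165.117.234.46: bits 101 walk d0:H3→d1:H5→d2:-→d3:- -> H5
  add 183.62.237.80/28 -> H3 at depth 28
  lookup 0.0.167.165: bits 0000 walk d0:H3→d1:-→d2:H4→d3:-→d4:- -> H4
  del 128.0.0.0/1 (clear depth 1)
  add 195.144.12.208/28 -> H0 at depth 28
  add 195.144.12.209/32 -> H0 at depth 32
  add 195.144.0.0/20 -> H6 at depth 20
  add 195.144.12.0/24 -> H0 at depth 24
  lookup 13.190.129.50: bits 000011011011111010000001001 walk d0:H3→d1:-→d2:H4→d3:-→d4:-→d5:-→d6:-→d7:-→d8:H4→d9:-→d10:-→d11:-→d12:-→d13:-→d14:-→d15:-→d16:-→d17:-→d18:-→d19:-→d20:-→d21:-→d22:-→d23:-→d24:-→d25:-→d26:-→d27:H6 -> H6
  add 13.0.0.0/8 -> H1 at depth 8
  add 0.0.0.0/0 -> H6 at depth 0
  add 13.190.129.61/32 -> H4 at depth 32
  add 0.0.0.0/0 -> H4 at depth 0
  del 195.144.12.208/30 (clear depth 30)

== LOOKUPS ==
["H2","H4","H4","H6","H5","H4","H6"]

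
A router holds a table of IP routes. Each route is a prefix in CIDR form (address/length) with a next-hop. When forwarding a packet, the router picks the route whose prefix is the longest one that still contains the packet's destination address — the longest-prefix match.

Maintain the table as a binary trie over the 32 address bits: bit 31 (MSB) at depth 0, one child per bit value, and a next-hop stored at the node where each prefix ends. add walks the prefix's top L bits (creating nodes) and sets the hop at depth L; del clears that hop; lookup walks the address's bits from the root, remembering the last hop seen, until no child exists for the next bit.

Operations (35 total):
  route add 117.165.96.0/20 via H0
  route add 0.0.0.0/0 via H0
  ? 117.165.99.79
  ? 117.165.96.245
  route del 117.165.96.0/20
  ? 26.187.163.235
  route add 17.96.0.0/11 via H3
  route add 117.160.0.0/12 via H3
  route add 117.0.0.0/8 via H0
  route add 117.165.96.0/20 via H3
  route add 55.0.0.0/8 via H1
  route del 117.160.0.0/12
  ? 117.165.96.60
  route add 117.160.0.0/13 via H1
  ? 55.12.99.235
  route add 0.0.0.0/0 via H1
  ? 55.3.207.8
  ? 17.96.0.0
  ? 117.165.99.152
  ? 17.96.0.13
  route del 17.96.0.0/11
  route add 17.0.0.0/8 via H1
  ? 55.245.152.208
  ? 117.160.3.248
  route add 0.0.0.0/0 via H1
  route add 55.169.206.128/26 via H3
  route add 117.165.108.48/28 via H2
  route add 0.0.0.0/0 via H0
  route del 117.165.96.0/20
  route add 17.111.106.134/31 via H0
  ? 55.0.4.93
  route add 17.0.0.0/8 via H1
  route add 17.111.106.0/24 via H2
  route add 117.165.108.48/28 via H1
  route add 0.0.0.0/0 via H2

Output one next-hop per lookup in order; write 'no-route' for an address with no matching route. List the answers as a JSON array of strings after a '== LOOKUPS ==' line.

Process each operation:
  + 117.165.96.0/20 (H0) depth=20
  + 0.0.0.0/0 (H0) depth=0
  Q 117.165.99.79: descend 01110101101001010110 ; hops seen [H0,H0] ; pick H0
  Q 117.165.96.245: descend 01110101101001010110 ; hops seen [H0,H0] ; pick H0
  del 117.165.96.0/20 (clear depth 20)
  Q 26.187.163.235: descend 0 ; hops seen [H0] ; pick H0
  + 17.96.0.0/11 (H3) depth=11
  + 117.160.0.0/12 (H3) depth=12
  + 117.0.0.0/8 (H0) depth=8
  + 117.165.96.0/20 (H3) depth=20
  + 55.0.0.0/8 (H1) depth=8
  del 117.160.0.0/12 (clear depth 12)
  Q 117.165.96.60: descend 01110101101001010110 ; hops seen [H0,H0,H3] ; pick H3
  + 117.160.0.0/13 (H1) depth=13
  Q 55.12.99.235: descend 00110111 ; hops seen [H0,H1] ; pick H1
  + 0.0.0.0/0 (H1) depth=0
  Q 55.3.207.8: descend 00110111 ; hops seen [H1,H1] ; pick H1
  Q 17.96.0.0: descend 00010001011 ; hops seen [H1,H3] ; pick H3
  Q 117.165.99.152: descend 01110101101001010110 ; hops seen [H1,H0,H1,H3] ; pick H3
  Q 17.96.0.13: descend 00010001011 ; hops seen [H1,H3] ; pick H3
  del 17.96.0.0/11 (clear depth 11)
  + 17.0.0.0/8 (H1) depth=8
  Q 55.245.152.208: descend 00110111 ; hops seen [H1,H1] ; pick H1
  Q 117.160.3.248: descend 0111010110100 ; hops seen [H1,H0,H1] ; pick H1
  + 0.0.0.0/0 (H1) depth=0
  + 55.169.206.128/26 (H3) depth=26
  + 117.165.108.48/28 (H2) depth=28
  + 0.0.0.0/0 (H0) depth=0
  del 117.165.96.0/20 (clear depth 20)
  + 17.111.106.134/31 (H0) depth=31
  Q 55.0.4.93: descend 00110111 ; hops seen [H0,H1] ; pick H1
  + 17.0.0.0/8 (H1) depth=8
  + 17.111.106.0/24 (H2) depth=24
  + 117.165.108.48/28 (H1) depth=28
  + 0.0.0.0/0 (H2) depth=0

== LOOKUPS ==
["H0","H0","H0","H3","H1","H1","H3","H3","H3","H1","H1","H1"]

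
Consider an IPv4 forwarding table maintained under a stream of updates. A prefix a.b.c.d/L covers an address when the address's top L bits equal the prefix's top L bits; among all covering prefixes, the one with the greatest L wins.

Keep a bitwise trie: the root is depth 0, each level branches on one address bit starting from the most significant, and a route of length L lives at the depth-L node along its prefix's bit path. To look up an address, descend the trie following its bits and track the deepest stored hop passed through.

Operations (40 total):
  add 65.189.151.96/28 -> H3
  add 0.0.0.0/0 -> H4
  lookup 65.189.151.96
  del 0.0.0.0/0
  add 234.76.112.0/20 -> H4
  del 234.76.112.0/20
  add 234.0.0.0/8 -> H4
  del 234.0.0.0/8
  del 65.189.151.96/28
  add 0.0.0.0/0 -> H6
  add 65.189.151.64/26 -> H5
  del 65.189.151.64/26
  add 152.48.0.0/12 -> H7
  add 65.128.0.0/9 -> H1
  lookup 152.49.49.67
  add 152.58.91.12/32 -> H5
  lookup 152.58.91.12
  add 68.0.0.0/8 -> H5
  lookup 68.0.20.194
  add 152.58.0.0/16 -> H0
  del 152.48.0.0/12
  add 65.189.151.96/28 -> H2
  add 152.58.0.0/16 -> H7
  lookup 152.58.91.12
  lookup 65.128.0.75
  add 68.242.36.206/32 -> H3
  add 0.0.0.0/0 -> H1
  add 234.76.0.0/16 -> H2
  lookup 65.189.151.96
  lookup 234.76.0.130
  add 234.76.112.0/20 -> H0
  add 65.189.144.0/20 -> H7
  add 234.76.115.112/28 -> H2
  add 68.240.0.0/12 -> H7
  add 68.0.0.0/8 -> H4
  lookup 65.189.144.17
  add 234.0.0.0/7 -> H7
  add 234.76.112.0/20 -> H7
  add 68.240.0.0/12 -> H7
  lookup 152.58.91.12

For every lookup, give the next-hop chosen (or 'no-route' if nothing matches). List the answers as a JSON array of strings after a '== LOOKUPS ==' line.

Process each operation:
  add 65.189.151.96/28 -> H3 at depth 28
  add 0.0.0.0/0 -> H4 at depth 0
  Q 65.189.151.96: descend 0100000110111101100101110110 ; hops seen [H4,H3] ; pick H3
  - 0.0.0.0/0 clear@0
  add 234.76.112.0/20 -> H4 at depth 20
  - 234.76.112.0/20 clear@20
  add 234.0.0.0/8 -> H4 at depth 8
  - 234.0.0.0/8 clear@8
  - 65.189.151.96/28 clear@28
  add 0.0.0.0/0 -> H6 at depth 0
  add 65.189.151.64/26 -> H5 at depth 26
  - 65.189.151.64/26 clear@26
  add 152.48.0.0/12 -> H7 at depth 12
  add 65.128.0.0/9 -> H1 at depth 9
  Q 152.49.49.67: descend 100110000011 ; hops seen [H6,H7] ; pick H7
  add 152.58.91.12/32 -> H5 at depth 32
  Q 152.58.91.12: descend 10011000001110100101101100001100 ; hops seen [H6,H7,H5] ; pick H5
  add 68.0.0.0/8 -> H5 at depth 8
  Q 68.0.20.194: descend 01000100 ; hops seen [H6,H5] ; pick H5
  add 152.58.0.0/16 -> H0 at depth 16
  - 152.48.0.0/12 clear@12
  add 65.189.151.96/28 -> H2 at depth 28
  add 152.58.0.0/16 -> H7 at depth 16
  Q 152.58.91.12: descend 10011000001110100101101100001100 ; hops seen [H6,H7,H5] ; pick H5
  Q 65.128.0.75: descend 0100000110 ; hops seen [H6,H1] ; pick H1
  add 68.242.36.206/32 -> H3 at depth 32
  add 0.0.0.0/0 -> H1 at depth 0
  add 234.76.0.0/16 -> H2 at depth 16
  Q 65.189.151.96: descend 0100000110111101100101110110 ; hops seen [H1,H1,H2] ; pick H2
  Q 234.76.0.130: descend 11101010010011000 ; hops seen [H1,H2] ; pick H2
  add 234.76.112.0/20 -> H0 at depth 20
  add 65.189.144.0/20 -> H7 at depth 20
  add 234.76.115.112/28 -> H2 at depth 28
  add 68.240.0.0/12 -> H7 at depth 12
  add 68.0.0.0/8 -> H4 at depth 8
  Q 65.189.144.17: descend 010000011011110110010 ; hops seen [H1,H1,H7] ; pick H7
  add 234.0.0.0/7 -> H7 at depth 7
  add 234.76.112.0/20 -> H7 at depth 20
  add 68.240.0.0/12 -> H7 at depth 12
  Q 152.58.91.12: descend 10011000001110100101101100001100 ; hops seen [H1,H7,H5] ; pick H5

== LOOKUPS ==
["H3","H7","H5","H5","H5","H1","H2","H2","H7","H5"]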